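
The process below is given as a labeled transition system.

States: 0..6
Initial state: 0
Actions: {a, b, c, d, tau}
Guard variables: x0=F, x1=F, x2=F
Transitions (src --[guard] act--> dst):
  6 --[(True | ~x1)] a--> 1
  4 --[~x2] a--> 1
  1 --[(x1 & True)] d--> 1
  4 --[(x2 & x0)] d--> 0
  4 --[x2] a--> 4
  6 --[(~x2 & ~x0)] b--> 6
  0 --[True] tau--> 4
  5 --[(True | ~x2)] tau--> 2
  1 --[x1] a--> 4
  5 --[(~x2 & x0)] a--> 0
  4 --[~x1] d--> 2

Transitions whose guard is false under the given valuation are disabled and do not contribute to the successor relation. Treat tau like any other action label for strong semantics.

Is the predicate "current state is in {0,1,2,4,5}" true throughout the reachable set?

Answer: INVARIANT HOLDS

Working:
Inv-set: {0,1,2,4,5}
Reach set: {0,1,2,4}
  0: safe
  1: safe
  2: safe
  4: safe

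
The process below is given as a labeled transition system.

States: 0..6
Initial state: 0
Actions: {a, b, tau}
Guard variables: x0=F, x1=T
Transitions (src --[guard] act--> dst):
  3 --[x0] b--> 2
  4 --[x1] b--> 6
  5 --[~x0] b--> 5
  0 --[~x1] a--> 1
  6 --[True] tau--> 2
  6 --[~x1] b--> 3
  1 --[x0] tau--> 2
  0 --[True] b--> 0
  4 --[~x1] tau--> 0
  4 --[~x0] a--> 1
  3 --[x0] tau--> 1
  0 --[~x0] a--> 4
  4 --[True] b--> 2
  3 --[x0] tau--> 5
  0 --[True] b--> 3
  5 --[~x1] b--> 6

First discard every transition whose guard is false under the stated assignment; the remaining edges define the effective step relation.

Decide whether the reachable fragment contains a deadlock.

Answer: DEADLOCK at state 1

Working:
Reach set: {0,1,2,3,4,6}
  0: a→4  b→0  b→3  [3 out]
  1: ∅  [no exit]
  2: ∅  [no exit]
  3: ∅  [no exit]
  4: a→1  b→2  b→6  [3 out]
  6: tau→2  [1 out]
witness 1: a·a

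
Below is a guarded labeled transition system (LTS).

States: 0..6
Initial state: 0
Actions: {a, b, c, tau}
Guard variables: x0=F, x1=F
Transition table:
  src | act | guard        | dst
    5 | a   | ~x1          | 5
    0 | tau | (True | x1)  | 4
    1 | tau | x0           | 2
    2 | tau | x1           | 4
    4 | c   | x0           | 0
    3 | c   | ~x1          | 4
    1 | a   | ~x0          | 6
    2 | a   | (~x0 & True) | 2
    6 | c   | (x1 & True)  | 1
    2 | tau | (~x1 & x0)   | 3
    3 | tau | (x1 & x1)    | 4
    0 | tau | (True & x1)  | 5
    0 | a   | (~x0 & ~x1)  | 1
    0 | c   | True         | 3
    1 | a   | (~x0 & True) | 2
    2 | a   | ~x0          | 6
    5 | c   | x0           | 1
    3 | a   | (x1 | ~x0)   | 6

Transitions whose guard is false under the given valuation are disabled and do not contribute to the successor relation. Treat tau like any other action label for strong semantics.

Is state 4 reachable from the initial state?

Answer: REACHABLE

Trace:
Guard filter leaves 10 enabled edge(s).
depth 0: {0}
depth 1: {1,3,4}  now seen {0,1,3,4}
depth 2: {2,6}  now seen {0,1,2,3,4,6}
R = {0,1,2,3,4,6}
trace reaching 4: tau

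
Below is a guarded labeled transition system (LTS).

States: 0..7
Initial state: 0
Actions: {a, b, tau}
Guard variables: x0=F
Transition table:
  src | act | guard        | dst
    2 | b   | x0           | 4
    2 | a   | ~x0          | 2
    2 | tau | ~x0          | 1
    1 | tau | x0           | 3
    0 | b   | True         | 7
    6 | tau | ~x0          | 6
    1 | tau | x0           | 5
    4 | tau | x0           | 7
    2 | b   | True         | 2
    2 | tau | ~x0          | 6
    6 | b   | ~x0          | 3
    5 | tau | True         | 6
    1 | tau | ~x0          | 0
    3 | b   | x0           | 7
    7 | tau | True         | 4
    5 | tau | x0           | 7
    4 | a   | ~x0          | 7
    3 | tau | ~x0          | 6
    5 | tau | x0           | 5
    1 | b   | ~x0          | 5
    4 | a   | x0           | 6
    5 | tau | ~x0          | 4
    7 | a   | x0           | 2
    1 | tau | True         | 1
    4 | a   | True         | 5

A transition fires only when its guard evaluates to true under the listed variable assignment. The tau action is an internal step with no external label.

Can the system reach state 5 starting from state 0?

Answer: REACHABLE

Analysis:
After dropping false guards: 16 live edges.
L0 = {0}
L1 = {7}  now seen {0,7}
L2 = {4}  now seen {0,4,7}
L3 = {5}  now seen {0,4,5,7}
L4 = {6}  now seen {0,4,5,6,7}
L5 = {3}  now seen {0,3,4,5,6,7}
Reachable = {0,3,4,5,6,7}
Path to 5: b·tau·a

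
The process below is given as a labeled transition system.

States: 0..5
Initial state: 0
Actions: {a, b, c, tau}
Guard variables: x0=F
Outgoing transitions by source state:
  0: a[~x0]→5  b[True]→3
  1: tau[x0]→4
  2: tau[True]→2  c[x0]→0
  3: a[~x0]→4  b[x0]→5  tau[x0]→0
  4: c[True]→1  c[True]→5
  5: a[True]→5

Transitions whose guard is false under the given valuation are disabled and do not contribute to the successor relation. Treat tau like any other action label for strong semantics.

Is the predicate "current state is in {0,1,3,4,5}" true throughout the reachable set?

Inv-set: {0,1,3,4,5}
Reachable = {0,1,3,4,5}
  0: ok
  1: ok
  3: ok
  4: ok
  5: ok

Answer: INVARIANT HOLDS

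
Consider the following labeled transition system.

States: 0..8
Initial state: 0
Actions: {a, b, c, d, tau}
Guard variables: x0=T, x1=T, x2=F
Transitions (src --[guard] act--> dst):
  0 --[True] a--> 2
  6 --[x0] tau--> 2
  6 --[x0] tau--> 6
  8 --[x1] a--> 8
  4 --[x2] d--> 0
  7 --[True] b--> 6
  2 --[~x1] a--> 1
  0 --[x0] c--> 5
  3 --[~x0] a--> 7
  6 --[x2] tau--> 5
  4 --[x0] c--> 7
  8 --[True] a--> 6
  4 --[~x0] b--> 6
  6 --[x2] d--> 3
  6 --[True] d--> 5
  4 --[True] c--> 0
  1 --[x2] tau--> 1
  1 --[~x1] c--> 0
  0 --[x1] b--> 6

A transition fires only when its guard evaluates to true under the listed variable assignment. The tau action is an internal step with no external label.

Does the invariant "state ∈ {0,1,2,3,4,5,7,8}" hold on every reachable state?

Answer: INVARIANT VIOLATED at state 6

Trace:
Allowed set {0,1,2,3,4,5,7,8}
R = {0,2,5,6}
  0: safe
  2: safe
  5: safe
  6: outside
reach 6 via b — violates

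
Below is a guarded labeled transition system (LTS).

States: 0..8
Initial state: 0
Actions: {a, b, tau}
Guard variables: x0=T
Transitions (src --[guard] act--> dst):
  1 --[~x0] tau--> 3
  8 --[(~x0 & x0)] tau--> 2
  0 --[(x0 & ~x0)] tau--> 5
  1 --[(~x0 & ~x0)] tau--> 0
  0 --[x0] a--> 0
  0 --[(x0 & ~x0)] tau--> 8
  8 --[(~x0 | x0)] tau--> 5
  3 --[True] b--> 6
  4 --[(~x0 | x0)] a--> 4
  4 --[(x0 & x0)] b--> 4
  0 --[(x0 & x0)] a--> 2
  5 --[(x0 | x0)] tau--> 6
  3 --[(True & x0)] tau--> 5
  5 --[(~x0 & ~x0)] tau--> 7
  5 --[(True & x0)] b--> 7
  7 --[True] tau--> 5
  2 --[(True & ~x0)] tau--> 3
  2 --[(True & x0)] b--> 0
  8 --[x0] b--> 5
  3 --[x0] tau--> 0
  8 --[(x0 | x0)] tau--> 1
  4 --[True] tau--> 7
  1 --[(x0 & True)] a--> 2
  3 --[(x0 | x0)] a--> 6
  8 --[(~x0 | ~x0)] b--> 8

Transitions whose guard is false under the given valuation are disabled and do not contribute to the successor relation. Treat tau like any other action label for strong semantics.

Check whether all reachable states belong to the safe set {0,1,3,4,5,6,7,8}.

Allowed set {0,1,3,4,5,6,7,8}
R = {0,2}
  0: safe
  2: ✗ unsafe
counterexample path to 2: a

Answer: INVARIANT VIOLATED at state 2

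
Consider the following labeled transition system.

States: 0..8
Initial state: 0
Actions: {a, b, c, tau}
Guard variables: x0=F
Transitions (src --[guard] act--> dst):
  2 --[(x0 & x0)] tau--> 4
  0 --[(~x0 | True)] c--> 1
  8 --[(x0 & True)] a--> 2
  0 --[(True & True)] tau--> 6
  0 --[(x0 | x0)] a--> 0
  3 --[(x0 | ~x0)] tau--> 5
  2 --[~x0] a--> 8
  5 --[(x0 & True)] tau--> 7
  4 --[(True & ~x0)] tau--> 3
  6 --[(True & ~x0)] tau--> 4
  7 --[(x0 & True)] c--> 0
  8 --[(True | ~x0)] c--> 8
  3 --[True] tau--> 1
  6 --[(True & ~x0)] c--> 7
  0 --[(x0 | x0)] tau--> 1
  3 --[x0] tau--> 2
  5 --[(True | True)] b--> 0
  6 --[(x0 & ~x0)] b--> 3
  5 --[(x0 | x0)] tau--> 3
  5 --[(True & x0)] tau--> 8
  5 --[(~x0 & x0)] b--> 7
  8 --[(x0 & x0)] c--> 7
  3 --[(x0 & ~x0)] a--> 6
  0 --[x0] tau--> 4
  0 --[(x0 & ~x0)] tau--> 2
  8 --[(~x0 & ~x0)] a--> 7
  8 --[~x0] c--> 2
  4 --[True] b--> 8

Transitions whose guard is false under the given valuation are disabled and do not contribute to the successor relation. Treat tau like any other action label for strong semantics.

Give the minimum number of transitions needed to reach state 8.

Answer: 3

Working:
Breadth-first toward 8:
  L0 = {0}
  L1 = {1,6}
  L2 = {4,7}
  L3 = {3,8}
depth(8)=3, e.g. tau·tau·b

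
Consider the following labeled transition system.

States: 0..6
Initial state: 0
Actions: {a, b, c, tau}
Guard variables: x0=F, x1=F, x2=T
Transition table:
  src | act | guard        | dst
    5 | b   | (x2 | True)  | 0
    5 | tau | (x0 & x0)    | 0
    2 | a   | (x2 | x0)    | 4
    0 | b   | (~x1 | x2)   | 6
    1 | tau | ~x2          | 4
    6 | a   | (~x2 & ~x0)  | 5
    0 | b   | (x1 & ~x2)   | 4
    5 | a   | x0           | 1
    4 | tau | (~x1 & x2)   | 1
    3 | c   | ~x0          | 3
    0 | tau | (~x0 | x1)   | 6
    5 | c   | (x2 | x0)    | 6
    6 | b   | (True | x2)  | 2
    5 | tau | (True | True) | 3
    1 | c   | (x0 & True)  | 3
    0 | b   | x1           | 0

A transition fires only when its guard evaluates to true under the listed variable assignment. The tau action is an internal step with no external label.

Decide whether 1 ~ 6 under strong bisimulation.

Answer: NOT BISIMILAR

Analysis:
Refine partition for ~:
  π0 = {{0,1,2,3,4,5,6}}
  π1 = {{0},{1},{2},{3},{4},{5},{6}}
7 equivalence class(es) (converged in 2)
class of 1: {1}; class of 6: {6}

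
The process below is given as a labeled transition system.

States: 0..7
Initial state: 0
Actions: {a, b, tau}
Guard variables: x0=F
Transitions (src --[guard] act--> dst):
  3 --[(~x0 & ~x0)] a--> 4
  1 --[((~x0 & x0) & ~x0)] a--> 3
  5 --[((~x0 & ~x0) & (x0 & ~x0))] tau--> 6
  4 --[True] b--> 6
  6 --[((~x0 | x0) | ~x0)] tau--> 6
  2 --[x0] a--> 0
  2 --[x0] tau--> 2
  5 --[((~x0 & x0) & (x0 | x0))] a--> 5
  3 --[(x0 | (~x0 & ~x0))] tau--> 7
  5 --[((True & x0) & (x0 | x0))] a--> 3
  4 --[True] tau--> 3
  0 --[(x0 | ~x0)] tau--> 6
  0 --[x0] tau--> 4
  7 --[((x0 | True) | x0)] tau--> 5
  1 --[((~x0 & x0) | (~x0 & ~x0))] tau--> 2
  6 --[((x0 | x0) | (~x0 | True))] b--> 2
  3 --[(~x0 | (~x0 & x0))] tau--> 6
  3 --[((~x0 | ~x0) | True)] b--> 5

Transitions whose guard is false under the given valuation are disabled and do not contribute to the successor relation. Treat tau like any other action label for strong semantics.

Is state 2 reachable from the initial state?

Answer: REACHABLE

Working:
Guard filter leaves 11 enabled edge(s).
depth 0: {0}
depth 1: {6}  cumulative {0,6}
depth 2: {2}  cumulative {0,2,6}
Reachable = {0,2,6}
trace reaching 2: tau·b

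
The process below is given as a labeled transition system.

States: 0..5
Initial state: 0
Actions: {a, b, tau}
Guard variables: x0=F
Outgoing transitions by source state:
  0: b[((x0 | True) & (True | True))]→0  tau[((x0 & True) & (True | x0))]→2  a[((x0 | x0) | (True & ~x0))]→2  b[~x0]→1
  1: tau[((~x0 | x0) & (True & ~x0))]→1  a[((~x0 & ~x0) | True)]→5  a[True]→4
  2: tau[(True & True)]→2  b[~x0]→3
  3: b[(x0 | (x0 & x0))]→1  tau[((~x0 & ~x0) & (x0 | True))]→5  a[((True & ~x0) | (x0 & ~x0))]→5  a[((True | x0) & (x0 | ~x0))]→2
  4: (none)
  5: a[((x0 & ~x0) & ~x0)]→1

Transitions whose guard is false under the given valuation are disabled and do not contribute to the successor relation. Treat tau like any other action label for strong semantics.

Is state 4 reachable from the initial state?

Answer: REACHABLE

Working:
Guard filter leaves 11 enabled edge(s).
depth 0: {0}
depth 1: {1,2}  total {0,1,2}
depth 2: {3,4,5}  total {0,1,2,3,4,5}
Reach set: {0,1,2,3,4,5}
Path to 4: b·a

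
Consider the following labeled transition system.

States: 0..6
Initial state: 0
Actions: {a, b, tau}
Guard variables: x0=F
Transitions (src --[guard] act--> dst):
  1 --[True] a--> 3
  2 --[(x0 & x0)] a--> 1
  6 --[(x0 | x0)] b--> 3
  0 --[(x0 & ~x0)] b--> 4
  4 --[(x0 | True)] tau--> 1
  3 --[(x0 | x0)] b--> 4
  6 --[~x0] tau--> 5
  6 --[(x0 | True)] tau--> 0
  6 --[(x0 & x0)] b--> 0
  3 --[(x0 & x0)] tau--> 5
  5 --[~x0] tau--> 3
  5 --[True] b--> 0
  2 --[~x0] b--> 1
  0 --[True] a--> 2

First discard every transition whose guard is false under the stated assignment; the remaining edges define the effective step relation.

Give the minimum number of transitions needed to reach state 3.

Answer: 3

Working:
BFS to 3:
  L0 = {0}
  L1 = {2}
  L2 = {1}
  L3 = {3}
3 enters at depth 3; path a·b·a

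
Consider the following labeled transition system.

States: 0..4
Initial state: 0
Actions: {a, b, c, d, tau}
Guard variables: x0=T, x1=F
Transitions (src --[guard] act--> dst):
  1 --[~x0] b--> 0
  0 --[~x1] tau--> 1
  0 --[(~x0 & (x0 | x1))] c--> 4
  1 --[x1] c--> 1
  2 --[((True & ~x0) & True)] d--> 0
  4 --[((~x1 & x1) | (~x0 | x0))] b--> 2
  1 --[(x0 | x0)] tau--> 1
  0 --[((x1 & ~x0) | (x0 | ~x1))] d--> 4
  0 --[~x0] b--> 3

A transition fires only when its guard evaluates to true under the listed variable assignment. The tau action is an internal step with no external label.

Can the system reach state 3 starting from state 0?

Answer: UNREACHABLE

Analysis:
After dropping false guards: 4 live edges.
Layer 0: {0}
Layer 1: {1,4}  now seen {0,1,4}
Layer 2: {2}  now seen {0,1,2,4}
Reachable = {0,1,2,4}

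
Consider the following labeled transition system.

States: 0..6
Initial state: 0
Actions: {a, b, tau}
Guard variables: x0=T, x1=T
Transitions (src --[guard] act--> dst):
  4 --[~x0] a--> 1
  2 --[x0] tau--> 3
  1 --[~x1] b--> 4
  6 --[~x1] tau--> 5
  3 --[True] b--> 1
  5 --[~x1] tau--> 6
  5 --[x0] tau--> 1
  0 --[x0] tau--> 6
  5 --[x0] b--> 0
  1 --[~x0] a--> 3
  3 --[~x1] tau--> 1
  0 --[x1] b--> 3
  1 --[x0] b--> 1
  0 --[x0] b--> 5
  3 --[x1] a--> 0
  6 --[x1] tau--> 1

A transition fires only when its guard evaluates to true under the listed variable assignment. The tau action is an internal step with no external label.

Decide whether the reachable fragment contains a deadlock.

Answer: DEADLOCK-FREE

Working:
Reach set: {0,1,3,5,6}
  0: b→3  b→5  tau→6  [3 exit(s)]
  1: b→1  [1 exit(s)]
  3: a→0  b→1  [2 exit(s)]
  5: b→0  tau→1  [2 exit(s)]
  6: tau→1  [1 exit(s)]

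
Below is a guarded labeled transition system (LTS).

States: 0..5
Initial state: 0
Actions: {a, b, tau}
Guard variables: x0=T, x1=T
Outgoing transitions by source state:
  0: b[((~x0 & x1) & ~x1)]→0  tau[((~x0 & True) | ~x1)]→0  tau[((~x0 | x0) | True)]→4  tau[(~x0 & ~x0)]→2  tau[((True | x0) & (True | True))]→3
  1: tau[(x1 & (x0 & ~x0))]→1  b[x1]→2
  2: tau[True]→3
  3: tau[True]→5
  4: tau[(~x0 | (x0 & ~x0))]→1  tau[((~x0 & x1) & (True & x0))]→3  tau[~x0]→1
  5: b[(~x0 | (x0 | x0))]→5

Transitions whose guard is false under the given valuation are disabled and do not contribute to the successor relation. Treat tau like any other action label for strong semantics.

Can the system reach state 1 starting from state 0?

6 transition(s) survive guard evaluation.
depth 0: {0}
depth 1: {3,4}  total {0,3,4}
depth 2: {5}  total {0,3,4,5}
Reach set: {0,3,4,5}

Answer: UNREACHABLE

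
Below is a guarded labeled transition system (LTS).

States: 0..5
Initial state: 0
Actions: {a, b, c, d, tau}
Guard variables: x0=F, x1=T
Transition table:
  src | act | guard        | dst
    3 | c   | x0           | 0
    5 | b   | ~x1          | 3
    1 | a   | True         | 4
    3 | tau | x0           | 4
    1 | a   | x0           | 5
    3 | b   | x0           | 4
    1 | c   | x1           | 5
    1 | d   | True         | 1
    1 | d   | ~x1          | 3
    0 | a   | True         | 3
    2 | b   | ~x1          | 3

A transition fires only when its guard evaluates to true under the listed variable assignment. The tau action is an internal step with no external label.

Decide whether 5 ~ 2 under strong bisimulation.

Answer: BISIMILAR

Trace:
Refine partition for ~:
  π0 = {{0,1,2,3,4,5}}
  π1 = {{0},{1},{2,3,4,5}}
stable after 2 split(s): 3 block(s)
class of 5: {2,3,4,5}; class of 2: {2,3,4,5}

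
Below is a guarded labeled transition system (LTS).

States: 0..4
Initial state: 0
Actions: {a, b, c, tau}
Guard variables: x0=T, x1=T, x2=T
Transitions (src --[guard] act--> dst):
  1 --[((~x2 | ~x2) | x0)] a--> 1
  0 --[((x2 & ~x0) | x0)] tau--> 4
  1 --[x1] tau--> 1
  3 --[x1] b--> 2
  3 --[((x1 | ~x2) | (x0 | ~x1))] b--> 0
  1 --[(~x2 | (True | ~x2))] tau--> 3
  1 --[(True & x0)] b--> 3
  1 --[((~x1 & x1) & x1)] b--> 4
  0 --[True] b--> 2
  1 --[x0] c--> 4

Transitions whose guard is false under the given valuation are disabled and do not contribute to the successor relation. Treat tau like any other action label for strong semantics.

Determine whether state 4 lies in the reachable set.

Answer: REACHABLE

Analysis:
After dropping false guards: 9 live edges.
L0 = {0}
L1 = {2,4}  cumulative {0,2,4}
R = {0,2,4}
Path to 4: tau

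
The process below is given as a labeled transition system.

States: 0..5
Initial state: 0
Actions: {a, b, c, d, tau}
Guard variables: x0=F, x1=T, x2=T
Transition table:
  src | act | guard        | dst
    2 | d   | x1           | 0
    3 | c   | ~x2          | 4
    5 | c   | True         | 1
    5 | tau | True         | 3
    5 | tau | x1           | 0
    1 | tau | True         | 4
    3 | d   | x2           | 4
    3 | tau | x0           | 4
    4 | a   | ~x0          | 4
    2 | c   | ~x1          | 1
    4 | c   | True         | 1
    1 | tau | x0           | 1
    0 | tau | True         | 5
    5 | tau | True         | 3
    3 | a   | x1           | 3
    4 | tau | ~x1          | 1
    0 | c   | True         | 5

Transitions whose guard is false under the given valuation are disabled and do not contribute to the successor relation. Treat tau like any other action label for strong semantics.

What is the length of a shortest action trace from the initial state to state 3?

Breadth-first toward 3:
  L0 = {0}
  L1 = {5}
  L2 = {1,3}
3 enters at depth 2; path c·tau

Answer: 2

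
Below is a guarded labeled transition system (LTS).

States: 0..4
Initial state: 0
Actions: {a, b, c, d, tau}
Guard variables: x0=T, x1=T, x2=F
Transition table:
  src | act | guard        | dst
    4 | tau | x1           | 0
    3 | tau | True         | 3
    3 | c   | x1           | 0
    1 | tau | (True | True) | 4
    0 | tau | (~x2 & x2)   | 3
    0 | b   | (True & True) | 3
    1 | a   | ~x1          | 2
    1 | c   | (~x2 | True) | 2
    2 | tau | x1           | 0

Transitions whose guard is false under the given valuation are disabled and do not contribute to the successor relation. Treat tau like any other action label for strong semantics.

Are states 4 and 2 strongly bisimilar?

Answer: BISIMILAR

Trace:
Bisimulation quotient by refinement:
  round 0: {{0,1,2,3,4}}
  round 1: {{0},{1,3},{2,4}}
  round 2: {{0},{1},{2,4},{3}}
stable after 3 split(s): 4 block(s)
4∈{2,4}, 2∈{2,4}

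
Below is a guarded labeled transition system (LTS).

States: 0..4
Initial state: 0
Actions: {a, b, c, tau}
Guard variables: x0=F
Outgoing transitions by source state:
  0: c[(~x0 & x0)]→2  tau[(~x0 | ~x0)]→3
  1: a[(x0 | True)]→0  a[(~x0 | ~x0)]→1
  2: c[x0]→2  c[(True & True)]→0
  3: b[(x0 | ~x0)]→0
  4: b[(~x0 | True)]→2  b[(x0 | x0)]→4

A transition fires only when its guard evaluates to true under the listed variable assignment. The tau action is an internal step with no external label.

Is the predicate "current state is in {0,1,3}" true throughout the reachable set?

Answer: INVARIANT HOLDS

Analysis:
Allowed set {0,1,3}
Reachable = {0,3}
  0: ok
  3: ok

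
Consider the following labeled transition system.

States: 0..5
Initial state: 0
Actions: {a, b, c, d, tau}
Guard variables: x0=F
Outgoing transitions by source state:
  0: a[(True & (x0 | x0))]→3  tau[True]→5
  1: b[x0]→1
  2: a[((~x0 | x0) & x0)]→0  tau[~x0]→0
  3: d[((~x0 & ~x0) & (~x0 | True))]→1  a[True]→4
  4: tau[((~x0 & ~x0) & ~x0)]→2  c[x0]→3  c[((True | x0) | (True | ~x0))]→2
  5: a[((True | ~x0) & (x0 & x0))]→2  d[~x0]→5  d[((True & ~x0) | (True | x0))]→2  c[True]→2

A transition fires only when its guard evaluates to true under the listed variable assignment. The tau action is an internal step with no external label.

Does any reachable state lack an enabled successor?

Answer: DEADLOCK-FREE

Working:
Reachable = {0,2,5}
  0: tau→5  [1 exit(s)]
  2: tau→0  [1 exit(s)]
  5: c→2  d→2  d→5  [3 exit(s)]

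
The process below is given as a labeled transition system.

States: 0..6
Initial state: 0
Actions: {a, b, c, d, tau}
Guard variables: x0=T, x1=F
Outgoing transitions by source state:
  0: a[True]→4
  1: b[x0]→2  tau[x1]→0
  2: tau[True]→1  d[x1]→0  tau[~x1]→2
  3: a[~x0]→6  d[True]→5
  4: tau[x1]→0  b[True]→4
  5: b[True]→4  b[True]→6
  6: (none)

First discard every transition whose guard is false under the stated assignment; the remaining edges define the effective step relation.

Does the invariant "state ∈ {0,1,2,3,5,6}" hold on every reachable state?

Answer: INVARIANT VIOLATED at state 4

Analysis:
Inv-set: {0,1,2,3,5,6}
Reachable = {0,4}
  0: ✓
  4: VIOLATES
reach 4 via a — violates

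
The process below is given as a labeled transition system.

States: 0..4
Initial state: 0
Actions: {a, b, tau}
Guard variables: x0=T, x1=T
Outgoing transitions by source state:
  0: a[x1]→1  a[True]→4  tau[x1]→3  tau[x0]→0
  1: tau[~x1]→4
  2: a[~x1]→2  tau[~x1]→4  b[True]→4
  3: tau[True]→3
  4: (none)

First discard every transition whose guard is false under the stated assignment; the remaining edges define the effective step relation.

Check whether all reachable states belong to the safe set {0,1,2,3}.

Answer: INVARIANT VIOLATED at state 4

Trace:
Inv-set: {0,1,2,3}
Reachable = {0,1,3,4}
  0: ✓
  1: ✓
  3: ✓
  4: VIOLATES
reach 4 via a — violates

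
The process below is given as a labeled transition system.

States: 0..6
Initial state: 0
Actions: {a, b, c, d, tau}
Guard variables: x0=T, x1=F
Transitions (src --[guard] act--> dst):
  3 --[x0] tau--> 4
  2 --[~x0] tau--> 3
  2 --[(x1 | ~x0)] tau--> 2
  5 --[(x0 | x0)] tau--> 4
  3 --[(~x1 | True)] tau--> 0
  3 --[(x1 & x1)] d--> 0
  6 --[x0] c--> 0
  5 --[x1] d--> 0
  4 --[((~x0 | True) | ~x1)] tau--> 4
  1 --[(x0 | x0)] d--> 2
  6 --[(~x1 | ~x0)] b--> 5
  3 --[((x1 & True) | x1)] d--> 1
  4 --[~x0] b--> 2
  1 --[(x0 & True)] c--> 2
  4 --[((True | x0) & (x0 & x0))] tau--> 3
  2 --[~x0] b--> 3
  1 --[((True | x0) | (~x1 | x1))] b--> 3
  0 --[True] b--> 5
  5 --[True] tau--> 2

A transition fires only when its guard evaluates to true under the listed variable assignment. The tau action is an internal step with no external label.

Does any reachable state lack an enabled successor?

Reach set: {0,2,3,4,5}
  0: b→5  [1 exit(s)]
  2: ∅  [no exit]
  3: tau→0  tau→4  [2 exit(s)]
  4: tau→3  tau→4  [2 exit(s)]
  5: tau→2  tau→4  [2 exit(s)]
witness 2: b·tau

Answer: DEADLOCK at state 2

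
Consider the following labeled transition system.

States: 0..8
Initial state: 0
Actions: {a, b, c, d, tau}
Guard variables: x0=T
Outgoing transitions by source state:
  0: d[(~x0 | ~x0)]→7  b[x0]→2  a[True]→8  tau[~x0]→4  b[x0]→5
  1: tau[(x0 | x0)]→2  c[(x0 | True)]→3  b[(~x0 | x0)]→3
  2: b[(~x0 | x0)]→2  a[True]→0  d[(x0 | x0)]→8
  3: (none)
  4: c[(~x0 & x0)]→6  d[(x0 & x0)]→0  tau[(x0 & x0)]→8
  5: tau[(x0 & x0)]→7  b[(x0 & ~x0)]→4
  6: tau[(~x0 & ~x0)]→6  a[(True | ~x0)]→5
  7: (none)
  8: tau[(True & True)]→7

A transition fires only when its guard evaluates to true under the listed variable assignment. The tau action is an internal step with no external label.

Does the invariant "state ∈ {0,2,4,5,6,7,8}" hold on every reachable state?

Safe = {0,2,4,5,6,7,8}
Reachable = {0,2,5,7,8}
  0: safe
  2: safe
  5: safe
  7: safe
  8: safe

Answer: INVARIANT HOLDS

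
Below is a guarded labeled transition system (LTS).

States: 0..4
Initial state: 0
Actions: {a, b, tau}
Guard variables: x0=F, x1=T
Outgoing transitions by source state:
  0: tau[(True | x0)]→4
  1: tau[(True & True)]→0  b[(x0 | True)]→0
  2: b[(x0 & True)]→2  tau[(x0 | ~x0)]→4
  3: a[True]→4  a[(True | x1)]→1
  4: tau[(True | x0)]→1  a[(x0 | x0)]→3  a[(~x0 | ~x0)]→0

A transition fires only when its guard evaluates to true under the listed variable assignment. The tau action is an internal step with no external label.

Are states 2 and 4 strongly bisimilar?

Refine partition for ~:
  P[0] = {{0,1,2,3,4}}
  P[1] = {{0,2},{1},{3},{4}}
4 equivalence class(es) (converged in 2)
[2]={0,2}  [4]={4}

Answer: NOT BISIMILAR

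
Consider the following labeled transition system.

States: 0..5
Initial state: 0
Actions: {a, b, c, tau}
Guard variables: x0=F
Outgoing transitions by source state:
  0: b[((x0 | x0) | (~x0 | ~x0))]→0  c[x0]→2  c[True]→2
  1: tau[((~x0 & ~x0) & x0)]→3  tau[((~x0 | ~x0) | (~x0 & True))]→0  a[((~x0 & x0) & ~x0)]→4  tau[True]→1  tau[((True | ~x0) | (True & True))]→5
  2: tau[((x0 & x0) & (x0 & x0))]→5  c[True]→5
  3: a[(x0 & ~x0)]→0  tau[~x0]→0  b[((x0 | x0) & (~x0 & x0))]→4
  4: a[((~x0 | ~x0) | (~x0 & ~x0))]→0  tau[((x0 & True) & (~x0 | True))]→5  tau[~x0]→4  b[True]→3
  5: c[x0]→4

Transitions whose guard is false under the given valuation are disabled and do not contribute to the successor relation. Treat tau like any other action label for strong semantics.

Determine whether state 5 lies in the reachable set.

Answer: REACHABLE

Working:
Guard filter leaves 10 enabled edge(s).
depth 0: {0}
depth 1: {2}  cumulative {0,2}
depth 2: {5}  cumulative {0,2,5}
Reachable = {0,2,5}
Path to 5: c·c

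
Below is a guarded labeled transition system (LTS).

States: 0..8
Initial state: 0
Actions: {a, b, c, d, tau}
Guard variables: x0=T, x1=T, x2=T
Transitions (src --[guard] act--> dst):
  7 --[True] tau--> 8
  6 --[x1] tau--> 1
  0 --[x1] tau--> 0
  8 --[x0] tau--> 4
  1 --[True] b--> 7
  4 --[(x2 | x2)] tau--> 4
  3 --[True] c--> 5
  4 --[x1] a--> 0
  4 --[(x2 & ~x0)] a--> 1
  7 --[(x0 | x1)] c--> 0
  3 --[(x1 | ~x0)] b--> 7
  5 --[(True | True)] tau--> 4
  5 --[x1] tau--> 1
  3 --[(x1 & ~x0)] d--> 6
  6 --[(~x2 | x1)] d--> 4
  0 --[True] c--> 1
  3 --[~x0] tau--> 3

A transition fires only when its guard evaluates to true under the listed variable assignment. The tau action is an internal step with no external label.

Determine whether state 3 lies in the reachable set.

Answer: UNREACHABLE

Trace:
After dropping false guards: 14 live edges.
depth 0: {0}
depth 1: {1}  cumulative {0,1}
depth 2: {7}  cumulative {0,1,7}
depth 3: {8}  cumulative {0,1,7,8}
depth 4: {4}  cumulative {0,1,4,7,8}
Reach set: {0,1,4,7,8}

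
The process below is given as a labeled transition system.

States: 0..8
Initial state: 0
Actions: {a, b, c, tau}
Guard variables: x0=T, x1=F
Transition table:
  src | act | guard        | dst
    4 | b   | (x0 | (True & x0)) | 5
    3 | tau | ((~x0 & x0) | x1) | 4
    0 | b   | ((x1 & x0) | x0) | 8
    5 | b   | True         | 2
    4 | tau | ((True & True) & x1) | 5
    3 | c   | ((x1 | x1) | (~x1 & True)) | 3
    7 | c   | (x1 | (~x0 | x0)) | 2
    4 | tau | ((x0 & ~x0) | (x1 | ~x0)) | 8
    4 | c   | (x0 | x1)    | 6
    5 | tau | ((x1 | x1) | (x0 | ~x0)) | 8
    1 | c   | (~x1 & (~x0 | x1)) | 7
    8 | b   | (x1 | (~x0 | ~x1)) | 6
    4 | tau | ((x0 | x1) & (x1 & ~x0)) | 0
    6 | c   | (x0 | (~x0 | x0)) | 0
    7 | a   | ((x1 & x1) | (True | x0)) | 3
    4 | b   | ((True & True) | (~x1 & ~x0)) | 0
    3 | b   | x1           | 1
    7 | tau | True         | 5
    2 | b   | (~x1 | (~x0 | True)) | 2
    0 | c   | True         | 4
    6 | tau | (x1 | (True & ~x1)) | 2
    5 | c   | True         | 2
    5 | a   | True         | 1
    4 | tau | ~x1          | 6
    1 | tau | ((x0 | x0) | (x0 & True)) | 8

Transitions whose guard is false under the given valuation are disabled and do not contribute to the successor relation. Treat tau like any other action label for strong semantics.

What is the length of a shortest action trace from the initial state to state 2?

Breadth-first toward 2:
  depth 0: {0}
  depth 1: {4,8}
  depth 2: {5,6}
  depth 3: {1,2}
2 enters at depth 3; path b·b·tau

Answer: 3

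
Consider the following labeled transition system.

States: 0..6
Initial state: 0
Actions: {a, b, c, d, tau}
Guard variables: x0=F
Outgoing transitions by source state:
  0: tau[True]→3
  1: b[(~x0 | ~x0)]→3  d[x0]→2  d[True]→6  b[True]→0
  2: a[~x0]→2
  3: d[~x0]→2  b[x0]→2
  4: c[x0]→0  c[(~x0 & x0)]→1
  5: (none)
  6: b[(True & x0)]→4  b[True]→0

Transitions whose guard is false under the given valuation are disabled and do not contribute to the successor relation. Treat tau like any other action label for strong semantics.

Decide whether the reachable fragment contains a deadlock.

Answer: DEADLOCK-FREE

Analysis:
R = {0,2,3}
  0: tau→3  [deg 1]
  2: a→2  [deg 1]
  3: d→2  [deg 1]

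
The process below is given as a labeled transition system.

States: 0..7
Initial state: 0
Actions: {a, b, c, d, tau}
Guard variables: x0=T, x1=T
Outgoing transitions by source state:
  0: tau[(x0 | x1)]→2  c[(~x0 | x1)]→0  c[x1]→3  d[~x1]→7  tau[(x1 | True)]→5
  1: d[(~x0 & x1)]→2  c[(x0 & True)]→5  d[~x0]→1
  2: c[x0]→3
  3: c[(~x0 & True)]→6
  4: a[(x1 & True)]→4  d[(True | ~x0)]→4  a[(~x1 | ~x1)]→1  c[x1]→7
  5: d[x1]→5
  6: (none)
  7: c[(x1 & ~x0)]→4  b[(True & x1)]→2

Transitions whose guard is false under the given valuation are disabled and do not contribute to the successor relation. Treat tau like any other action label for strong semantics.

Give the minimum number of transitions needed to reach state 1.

Layered search for 1:
  L0 = {0}
  L1 = {2,3,5}
1 never appears.

Answer: UNREACHABLE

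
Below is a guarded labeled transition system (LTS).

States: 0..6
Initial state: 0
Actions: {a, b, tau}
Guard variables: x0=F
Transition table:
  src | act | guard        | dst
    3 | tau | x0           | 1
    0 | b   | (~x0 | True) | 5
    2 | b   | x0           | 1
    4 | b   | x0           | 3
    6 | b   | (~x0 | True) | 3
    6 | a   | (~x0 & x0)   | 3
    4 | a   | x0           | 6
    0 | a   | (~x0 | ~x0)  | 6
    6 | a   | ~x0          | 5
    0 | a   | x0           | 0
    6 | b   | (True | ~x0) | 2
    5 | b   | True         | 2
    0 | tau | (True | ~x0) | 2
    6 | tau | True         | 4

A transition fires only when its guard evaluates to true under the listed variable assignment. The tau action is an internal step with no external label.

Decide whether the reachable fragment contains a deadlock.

Reachable = {0,2,3,4,5,6}
  0: a→6  b→5  tau→2  [3 out]
  2: ∅  [no exit]
  3: ∅  [no exit]
  4: ∅  [no exit]
  5: b→2  [1 out]
  6: a→5  b→2  b→3  tau→4  [4 out]
trace reaching 2: tau

Answer: DEADLOCK at state 2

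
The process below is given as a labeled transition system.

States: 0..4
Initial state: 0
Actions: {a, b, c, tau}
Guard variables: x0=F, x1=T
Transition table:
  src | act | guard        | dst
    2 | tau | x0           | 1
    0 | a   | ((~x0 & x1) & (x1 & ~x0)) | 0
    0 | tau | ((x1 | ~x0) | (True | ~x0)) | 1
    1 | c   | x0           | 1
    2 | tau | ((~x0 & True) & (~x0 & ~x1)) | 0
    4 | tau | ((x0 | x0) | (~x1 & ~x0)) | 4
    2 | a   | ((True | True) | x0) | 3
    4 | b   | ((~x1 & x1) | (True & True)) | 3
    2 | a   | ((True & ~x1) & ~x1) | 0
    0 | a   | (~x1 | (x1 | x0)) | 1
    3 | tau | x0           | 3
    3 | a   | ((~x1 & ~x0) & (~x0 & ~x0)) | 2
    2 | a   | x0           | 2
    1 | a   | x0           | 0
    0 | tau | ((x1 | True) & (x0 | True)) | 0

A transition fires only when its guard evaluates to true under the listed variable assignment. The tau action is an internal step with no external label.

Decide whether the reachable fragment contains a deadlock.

Answer: DEADLOCK at state 1

Trace:
R = {0,1}
  0: a→0  a→1  tau→0  tau→1  [4 out]
  1: ∅  [no exit]
witness 1: a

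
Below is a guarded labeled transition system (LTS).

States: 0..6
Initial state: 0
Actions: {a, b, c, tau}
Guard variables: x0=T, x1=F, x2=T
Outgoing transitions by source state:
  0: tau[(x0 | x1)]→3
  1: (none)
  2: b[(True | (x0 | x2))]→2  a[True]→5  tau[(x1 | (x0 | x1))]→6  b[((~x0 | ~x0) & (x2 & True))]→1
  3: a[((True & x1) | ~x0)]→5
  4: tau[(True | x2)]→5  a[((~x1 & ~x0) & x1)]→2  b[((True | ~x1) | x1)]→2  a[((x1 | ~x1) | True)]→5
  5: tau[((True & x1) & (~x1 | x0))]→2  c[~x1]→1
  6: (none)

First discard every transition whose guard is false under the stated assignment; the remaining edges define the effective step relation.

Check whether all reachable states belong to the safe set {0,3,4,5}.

Allowed set {0,3,4,5}
R = {0,3}
  0: ok
  3: ok

Answer: INVARIANT HOLDS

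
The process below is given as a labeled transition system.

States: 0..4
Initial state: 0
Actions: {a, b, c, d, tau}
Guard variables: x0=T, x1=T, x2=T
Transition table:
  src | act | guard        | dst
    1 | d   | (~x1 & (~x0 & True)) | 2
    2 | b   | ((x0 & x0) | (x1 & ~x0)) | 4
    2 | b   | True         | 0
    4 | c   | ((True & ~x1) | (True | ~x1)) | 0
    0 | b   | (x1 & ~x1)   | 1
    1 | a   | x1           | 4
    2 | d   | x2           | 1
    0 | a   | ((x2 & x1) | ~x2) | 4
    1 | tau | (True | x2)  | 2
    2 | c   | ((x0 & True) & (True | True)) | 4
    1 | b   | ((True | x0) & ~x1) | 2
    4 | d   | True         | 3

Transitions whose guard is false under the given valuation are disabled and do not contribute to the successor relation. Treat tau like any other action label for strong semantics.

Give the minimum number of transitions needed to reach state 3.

BFS to 3:
  depth 0: {0}
  depth 1: {4}
  depth 2: {3}
depth(3)=2, e.g. a·d

Answer: 2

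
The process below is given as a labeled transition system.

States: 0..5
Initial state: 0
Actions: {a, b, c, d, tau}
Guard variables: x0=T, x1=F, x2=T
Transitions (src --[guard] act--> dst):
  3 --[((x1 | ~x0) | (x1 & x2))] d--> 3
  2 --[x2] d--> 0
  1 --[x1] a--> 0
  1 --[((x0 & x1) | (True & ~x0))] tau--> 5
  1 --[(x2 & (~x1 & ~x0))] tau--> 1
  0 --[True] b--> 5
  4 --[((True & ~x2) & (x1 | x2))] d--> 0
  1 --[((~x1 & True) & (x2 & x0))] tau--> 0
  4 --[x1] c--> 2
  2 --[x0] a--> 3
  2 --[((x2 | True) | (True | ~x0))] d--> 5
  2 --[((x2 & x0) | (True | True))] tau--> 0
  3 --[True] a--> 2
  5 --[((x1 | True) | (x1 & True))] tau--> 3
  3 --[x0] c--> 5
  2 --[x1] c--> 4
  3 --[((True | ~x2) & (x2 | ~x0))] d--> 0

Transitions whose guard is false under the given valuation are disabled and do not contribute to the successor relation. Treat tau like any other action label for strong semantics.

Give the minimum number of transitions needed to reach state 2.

BFS to 2:
  L0 = {0}
  L1 = {5}
  L2 = {3}
  L3 = {2}
depth(2)=3, e.g. b·tau·a

Answer: 3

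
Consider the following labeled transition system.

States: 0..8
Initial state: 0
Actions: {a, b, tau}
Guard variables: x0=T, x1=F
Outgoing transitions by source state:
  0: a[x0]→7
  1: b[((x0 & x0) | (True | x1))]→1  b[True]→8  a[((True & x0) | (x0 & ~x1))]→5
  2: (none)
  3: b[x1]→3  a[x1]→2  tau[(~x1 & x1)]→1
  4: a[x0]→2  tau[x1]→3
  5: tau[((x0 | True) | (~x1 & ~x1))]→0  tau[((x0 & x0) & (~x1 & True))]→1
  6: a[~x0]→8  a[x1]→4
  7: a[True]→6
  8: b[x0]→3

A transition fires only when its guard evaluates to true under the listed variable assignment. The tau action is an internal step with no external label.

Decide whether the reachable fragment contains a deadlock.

Reachable = {0,6,7}
  0: a→7  [1 out]
  6: ∅  [STUCK]
  7: a→6  [1 out]
witness 6: a·a

Answer: DEADLOCK at state 6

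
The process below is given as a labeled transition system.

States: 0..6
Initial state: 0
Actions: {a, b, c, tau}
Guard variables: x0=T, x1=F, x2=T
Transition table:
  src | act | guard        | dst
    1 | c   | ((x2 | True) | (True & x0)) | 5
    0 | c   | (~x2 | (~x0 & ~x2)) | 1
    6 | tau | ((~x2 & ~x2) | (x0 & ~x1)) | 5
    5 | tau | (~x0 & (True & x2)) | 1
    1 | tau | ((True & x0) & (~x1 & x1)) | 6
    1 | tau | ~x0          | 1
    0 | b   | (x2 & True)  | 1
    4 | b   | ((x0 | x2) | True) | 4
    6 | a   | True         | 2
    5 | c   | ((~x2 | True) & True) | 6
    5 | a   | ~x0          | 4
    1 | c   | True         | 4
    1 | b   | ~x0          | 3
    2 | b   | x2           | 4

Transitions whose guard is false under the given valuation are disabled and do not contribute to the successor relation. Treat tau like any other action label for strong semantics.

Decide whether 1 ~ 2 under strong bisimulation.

Compute ~ classes (split until stable):
  P[0] = {{0,1,2,3,4,5,6}}
  P[1] = {{0,2,4},{1,5},{3},{6}}
  P[2] = {{0},{1},{2,4},{3},{5},{6}}
6 equivalence class(es) (converged in 3)
1∈{1}, 2∈{2,4}

Answer: NOT BISIMILAR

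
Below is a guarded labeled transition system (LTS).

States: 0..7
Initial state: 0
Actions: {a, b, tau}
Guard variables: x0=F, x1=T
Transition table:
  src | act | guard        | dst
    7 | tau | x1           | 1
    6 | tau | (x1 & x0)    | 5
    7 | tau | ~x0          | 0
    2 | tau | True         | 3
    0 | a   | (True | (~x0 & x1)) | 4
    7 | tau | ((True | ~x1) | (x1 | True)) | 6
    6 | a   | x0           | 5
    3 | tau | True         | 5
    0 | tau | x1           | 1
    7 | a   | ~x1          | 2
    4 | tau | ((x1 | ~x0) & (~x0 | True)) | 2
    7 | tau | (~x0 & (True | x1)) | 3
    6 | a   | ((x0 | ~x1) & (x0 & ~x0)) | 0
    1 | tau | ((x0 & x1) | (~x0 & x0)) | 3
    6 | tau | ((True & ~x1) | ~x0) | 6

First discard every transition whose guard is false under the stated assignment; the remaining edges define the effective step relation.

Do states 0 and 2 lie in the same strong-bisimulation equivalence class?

Compute ~ classes (split until stable):
  P[0] = {{0,1,2,3,4,5,6,7}}
  P[1] = {{0},{1,5},{2,3,4,6,7}}
  P[2] = {{0},{1,5},{2,4,6},{3},{7}}
  P[3] = {{0},{1,5},{2},{3},{4,6},{7}}
  P[4] = {{0},{1,5},{2},{3},{4},{6},{7}}
Fixed point at round 5; 7 class(es).
class of 0: {0}; class of 2: {2}

Answer: NOT BISIMILAR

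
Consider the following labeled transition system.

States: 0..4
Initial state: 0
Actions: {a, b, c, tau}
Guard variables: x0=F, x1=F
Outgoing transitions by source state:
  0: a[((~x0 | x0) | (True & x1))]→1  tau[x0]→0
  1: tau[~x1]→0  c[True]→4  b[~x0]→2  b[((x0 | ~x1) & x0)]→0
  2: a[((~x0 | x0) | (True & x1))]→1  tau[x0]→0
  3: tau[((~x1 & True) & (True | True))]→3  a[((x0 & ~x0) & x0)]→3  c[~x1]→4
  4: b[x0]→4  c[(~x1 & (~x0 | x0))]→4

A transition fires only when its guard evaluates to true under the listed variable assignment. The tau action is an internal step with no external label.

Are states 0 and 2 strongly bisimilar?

Answer: BISIMILAR

Analysis:
Refine partition for ~:
  P[0] = {{0,1,2,3,4}}
  P[1] = {{0,2},{1},{3},{4}}
4 equivalence class(es) (converged in 2)
class of 0: {0,2}; class of 2: {0,2}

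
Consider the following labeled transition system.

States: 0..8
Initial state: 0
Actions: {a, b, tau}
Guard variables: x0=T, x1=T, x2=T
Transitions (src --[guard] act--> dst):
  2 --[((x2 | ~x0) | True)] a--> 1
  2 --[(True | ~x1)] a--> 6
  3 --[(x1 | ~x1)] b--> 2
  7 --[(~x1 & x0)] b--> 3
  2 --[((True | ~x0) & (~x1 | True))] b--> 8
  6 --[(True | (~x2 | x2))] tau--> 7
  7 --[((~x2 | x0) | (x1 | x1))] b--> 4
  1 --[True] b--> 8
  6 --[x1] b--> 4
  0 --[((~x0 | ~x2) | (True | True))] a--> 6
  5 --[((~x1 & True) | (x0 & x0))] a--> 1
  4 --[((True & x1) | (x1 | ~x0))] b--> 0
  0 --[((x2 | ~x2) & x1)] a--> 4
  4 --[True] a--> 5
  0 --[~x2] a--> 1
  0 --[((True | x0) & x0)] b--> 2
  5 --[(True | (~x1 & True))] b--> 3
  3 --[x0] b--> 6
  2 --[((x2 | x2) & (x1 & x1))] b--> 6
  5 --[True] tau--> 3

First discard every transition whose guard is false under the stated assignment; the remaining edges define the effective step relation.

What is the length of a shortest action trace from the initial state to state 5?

BFS to 5:
  depth 0: {0}
  depth 1: {2,4,6}
  depth 2: {1,5,7,8}
5 enters at depth 2; path a·a

Answer: 2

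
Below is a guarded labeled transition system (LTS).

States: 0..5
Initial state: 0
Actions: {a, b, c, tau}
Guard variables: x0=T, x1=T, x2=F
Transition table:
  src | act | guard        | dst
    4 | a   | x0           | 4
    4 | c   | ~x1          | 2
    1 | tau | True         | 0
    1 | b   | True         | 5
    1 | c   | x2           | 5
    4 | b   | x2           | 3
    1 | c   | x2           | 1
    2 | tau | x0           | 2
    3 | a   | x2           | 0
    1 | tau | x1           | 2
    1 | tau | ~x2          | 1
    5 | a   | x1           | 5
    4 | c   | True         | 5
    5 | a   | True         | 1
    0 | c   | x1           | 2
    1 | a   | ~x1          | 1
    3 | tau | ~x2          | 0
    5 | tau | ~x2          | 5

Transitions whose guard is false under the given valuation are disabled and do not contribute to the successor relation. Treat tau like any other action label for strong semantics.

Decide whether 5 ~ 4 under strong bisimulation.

Bisimulation quotient by refinement:
  round 0: {{0,1,2,3,4,5}}
  round 1: {{0},{1},{2,3},{4},{5}}
  round 2: {{0},{1},{2},{3},{4},{5}}
Fixed point at round 3; 6 class(es).
class of 5: {5}; class of 4: {4}

Answer: NOT BISIMILAR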